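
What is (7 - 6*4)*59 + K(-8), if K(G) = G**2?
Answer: -939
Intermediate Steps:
(7 - 6*4)*59 + K(-8) = (7 - 6*4)*59 + (-8)**2 = (7 - 24)*59 + 64 = -17*59 + 64 = -1003 + 64 = -939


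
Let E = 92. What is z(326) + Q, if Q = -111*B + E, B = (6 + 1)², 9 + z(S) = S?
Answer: -5030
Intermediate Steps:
z(S) = -9 + S
B = 49 (B = 7² = 49)
Q = -5347 (Q = -111*49 + 92 = -5439 + 92 = -5347)
z(326) + Q = (-9 + 326) - 5347 = 317 - 5347 = -5030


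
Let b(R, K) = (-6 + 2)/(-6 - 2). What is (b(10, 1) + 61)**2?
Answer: 15129/4 ≈ 3782.3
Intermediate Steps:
b(R, K) = 1/2 (b(R, K) = -4/(-8) = -4*(-1/8) = 1/2)
(b(10, 1) + 61)**2 = (1/2 + 61)**2 = (123/2)**2 = 15129/4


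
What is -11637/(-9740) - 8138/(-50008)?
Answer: 41325451/30442370 ≈ 1.3575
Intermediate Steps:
-11637/(-9740) - 8138/(-50008) = -11637*(-1/9740) - 8138*(-1/50008) = 11637/9740 + 4069/25004 = 41325451/30442370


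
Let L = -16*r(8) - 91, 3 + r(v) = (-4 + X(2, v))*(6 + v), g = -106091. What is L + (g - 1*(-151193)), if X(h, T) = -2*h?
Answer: 46851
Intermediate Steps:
r(v) = -51 - 8*v (r(v) = -3 + (-4 - 2*2)*(6 + v) = -3 + (-4 - 4)*(6 + v) = -3 - 8*(6 + v) = -3 + (-48 - 8*v) = -51 - 8*v)
L = 1749 (L = -16*(-51 - 8*8) - 91 = -16*(-51 - 64) - 91 = -16*(-115) - 91 = 1840 - 91 = 1749)
L + (g - 1*(-151193)) = 1749 + (-106091 - 1*(-151193)) = 1749 + (-106091 + 151193) = 1749 + 45102 = 46851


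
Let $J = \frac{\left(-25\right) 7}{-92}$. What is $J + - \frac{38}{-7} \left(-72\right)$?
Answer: $- \frac{250487}{644} \approx -388.96$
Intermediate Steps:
$J = \frac{175}{92}$ ($J = \left(-175\right) \left(- \frac{1}{92}\right) = \frac{175}{92} \approx 1.9022$)
$J + - \frac{38}{-7} \left(-72\right) = \frac{175}{92} + - \frac{38}{-7} \left(-72\right) = \frac{175}{92} + \left(-38\right) \left(- \frac{1}{7}\right) \left(-72\right) = \frac{175}{92} + \frac{38}{7} \left(-72\right) = \frac{175}{92} - \frac{2736}{7} = - \frac{250487}{644}$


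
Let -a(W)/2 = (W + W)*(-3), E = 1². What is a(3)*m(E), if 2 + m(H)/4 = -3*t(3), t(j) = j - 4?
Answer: 144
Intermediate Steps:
E = 1
t(j) = -4 + j
m(H) = 4 (m(H) = -8 + 4*(-3*(-4 + 3)) = -8 + 4*(-3*(-1)) = -8 + 4*3 = -8 + 12 = 4)
a(W) = 12*W (a(W) = -2*(W + W)*(-3) = -2*2*W*(-3) = -(-12)*W = 12*W)
a(3)*m(E) = (12*3)*4 = 36*4 = 144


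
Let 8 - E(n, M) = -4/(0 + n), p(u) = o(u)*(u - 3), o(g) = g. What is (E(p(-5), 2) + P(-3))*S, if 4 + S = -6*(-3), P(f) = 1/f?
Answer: 1631/15 ≈ 108.73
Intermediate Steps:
P(f) = 1/f
p(u) = u*(-3 + u) (p(u) = u*(u - 3) = u*(-3 + u))
S = 14 (S = -4 - 6*(-3) = -4 + 18 = 14)
E(n, M) = 8 + 4/n (E(n, M) = 8 - (-4)/(0 + n) = 8 - (-4)/n = 8 + 4/n)
(E(p(-5), 2) + P(-3))*S = ((8 + 4/((-5*(-3 - 5)))) + 1/(-3))*14 = ((8 + 4/((-5*(-8)))) - ⅓)*14 = ((8 + 4/40) - ⅓)*14 = ((8 + 4*(1/40)) - ⅓)*14 = ((8 + ⅒) - ⅓)*14 = (81/10 - ⅓)*14 = (233/30)*14 = 1631/15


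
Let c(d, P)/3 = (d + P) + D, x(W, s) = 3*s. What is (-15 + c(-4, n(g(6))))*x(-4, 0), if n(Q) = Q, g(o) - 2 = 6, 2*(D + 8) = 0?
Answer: 0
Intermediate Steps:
D = -8 (D = -8 + (1/2)*0 = -8 + 0 = -8)
g(o) = 8 (g(o) = 2 + 6 = 8)
c(d, P) = -24 + 3*P + 3*d (c(d, P) = 3*((d + P) - 8) = 3*((P + d) - 8) = 3*(-8 + P + d) = -24 + 3*P + 3*d)
(-15 + c(-4, n(g(6))))*x(-4, 0) = (-15 + (-24 + 3*8 + 3*(-4)))*(3*0) = (-15 + (-24 + 24 - 12))*0 = (-15 - 12)*0 = -27*0 = 0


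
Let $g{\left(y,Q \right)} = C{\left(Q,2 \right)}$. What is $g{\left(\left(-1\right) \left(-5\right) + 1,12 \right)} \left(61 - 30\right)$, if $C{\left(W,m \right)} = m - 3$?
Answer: $-31$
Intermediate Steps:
$C{\left(W,m \right)} = -3 + m$
$g{\left(y,Q \right)} = -1$ ($g{\left(y,Q \right)} = -3 + 2 = -1$)
$g{\left(\left(-1\right) \left(-5\right) + 1,12 \right)} \left(61 - 30\right) = - (61 - 30) = \left(-1\right) 31 = -31$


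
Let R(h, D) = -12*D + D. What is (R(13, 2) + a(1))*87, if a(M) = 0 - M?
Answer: -2001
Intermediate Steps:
a(M) = -M
R(h, D) = -11*D
(R(13, 2) + a(1))*87 = (-11*2 - 1*1)*87 = (-22 - 1)*87 = -23*87 = -2001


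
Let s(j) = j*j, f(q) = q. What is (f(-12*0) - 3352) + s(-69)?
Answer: 1409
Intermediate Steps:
s(j) = j²
(f(-12*0) - 3352) + s(-69) = (-12*0 - 3352) + (-69)² = (0 - 3352) + 4761 = -3352 + 4761 = 1409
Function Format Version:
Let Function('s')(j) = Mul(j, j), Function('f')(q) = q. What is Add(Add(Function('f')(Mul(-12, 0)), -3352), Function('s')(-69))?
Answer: 1409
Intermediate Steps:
Function('s')(j) = Pow(j, 2)
Add(Add(Function('f')(Mul(-12, 0)), -3352), Function('s')(-69)) = Add(Add(Mul(-12, 0), -3352), Pow(-69, 2)) = Add(Add(0, -3352), 4761) = Add(-3352, 4761) = 1409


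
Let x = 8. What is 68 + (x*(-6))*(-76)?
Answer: 3716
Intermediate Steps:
68 + (x*(-6))*(-76) = 68 + (8*(-6))*(-76) = 68 - 48*(-76) = 68 + 3648 = 3716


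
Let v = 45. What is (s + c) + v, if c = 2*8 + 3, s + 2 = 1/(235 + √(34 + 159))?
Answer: 3412219/55032 - √193/55032 ≈ 62.004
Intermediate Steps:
s = -2 + 1/(235 + √193) (s = -2 + 1/(235 + √(34 + 159)) = -2 + 1/(235 + √193) ≈ -1.9960)
c = 19 (c = 16 + 3 = 19)
(s + c) + v = ((-109829/55032 - √193/55032) + 19) + 45 = (935779/55032 - √193/55032) + 45 = 3412219/55032 - √193/55032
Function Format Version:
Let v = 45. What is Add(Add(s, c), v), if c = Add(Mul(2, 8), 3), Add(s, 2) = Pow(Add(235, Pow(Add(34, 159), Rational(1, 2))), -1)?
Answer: Add(Rational(3412219, 55032), Mul(Rational(-1, 55032), Pow(193, Rational(1, 2)))) ≈ 62.004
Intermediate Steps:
s = Add(-2, Pow(Add(235, Pow(193, Rational(1, 2))), -1)) (s = Add(-2, Pow(Add(235, Pow(Add(34, 159), Rational(1, 2))), -1)) = Add(-2, Pow(Add(235, Pow(193, Rational(1, 2))), -1)) ≈ -1.9960)
c = 19 (c = Add(16, 3) = 19)
Add(Add(s, c), v) = Add(Add(Add(Rational(-109829, 55032), Mul(Rational(-1, 55032), Pow(193, Rational(1, 2)))), 19), 45) = Add(Add(Rational(935779, 55032), Mul(Rational(-1, 55032), Pow(193, Rational(1, 2)))), 45) = Add(Rational(3412219, 55032), Mul(Rational(-1, 55032), Pow(193, Rational(1, 2))))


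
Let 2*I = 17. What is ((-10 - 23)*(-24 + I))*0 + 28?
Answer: 28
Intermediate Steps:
I = 17/2 (I = (½)*17 = 17/2 ≈ 8.5000)
((-10 - 23)*(-24 + I))*0 + 28 = ((-10 - 23)*(-24 + 17/2))*0 + 28 = -33*(-31/2)*0 + 28 = (1023/2)*0 + 28 = 0 + 28 = 28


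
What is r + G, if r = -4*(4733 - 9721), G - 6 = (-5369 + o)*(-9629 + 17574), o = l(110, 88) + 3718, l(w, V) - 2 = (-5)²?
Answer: -12882722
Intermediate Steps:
l(w, V) = 27 (l(w, V) = 2 + (-5)² = 2 + 25 = 27)
o = 3745 (o = 27 + 3718 = 3745)
G = -12902674 (G = 6 + (-5369 + 3745)*(-9629 + 17574) = 6 - 1624*7945 = 6 - 12902680 = -12902674)
r = 19952 (r = -4*(-4988) = 19952)
r + G = 19952 - 12902674 = -12882722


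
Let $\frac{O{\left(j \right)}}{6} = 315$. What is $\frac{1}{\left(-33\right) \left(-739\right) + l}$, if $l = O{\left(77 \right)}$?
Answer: $\frac{1}{26277} \approx 3.8056 \cdot 10^{-5}$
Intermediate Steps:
$O{\left(j \right)} = 1890$ ($O{\left(j \right)} = 6 \cdot 315 = 1890$)
$l = 1890$
$\frac{1}{\left(-33\right) \left(-739\right) + l} = \frac{1}{\left(-33\right) \left(-739\right) + 1890} = \frac{1}{24387 + 1890} = \frac{1}{26277}$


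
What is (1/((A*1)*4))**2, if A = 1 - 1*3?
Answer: 1/64 ≈ 0.015625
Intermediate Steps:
A = -2 (A = 1 - 3 = -2)
(1/((A*1)*4))**2 = (1/(-2*1*4))**2 = (1/(-2*4))**2 = (1/(-8))**2 = (-1/8)**2 = 1/64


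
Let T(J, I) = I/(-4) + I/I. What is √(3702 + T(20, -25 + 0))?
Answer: √14837/2 ≈ 60.904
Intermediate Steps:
T(J, I) = 1 - I/4 (T(J, I) = I*(-¼) + 1 = -I/4 + 1 = 1 - I/4)
√(3702 + T(20, -25 + 0)) = √(3702 + (1 - (-25 + 0)/4)) = √(3702 + (1 - ¼*(-25))) = √(3702 + (1 + 25/4)) = √(3702 + 29/4) = √(14837/4) = √14837/2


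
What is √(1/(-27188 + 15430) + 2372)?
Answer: 5*√13117213042/11758 ≈ 48.703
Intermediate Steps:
√(1/(-27188 + 15430) + 2372) = √(1/(-11758) + 2372) = √(-1/11758 + 2372) = √(27889975/11758) = 5*√13117213042/11758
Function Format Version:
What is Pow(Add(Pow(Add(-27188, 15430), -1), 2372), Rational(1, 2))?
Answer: Mul(Rational(5, 11758), Pow(13117213042, Rational(1, 2))) ≈ 48.703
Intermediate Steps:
Pow(Add(Pow(Add(-27188, 15430), -1), 2372), Rational(1, 2)) = Pow(Add(Pow(-11758, -1), 2372), Rational(1, 2)) = Pow(Add(Rational(-1, 11758), 2372), Rational(1, 2)) = Pow(Rational(27889975, 11758), Rational(1, 2)) = Mul(Rational(5, 11758), Pow(13117213042, Rational(1, 2)))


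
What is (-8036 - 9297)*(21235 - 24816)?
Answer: 62069473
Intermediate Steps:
(-8036 - 9297)*(21235 - 24816) = -17333*(-3581) = 62069473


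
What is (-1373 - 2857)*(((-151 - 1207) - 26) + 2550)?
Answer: -4932180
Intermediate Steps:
(-1373 - 2857)*(((-151 - 1207) - 26) + 2550) = -4230*((-1358 - 26) + 2550) = -4230*(-1384 + 2550) = -4230*1166 = -4932180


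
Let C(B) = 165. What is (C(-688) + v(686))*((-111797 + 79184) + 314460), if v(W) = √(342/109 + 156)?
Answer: 46504755 + 1972929*√38586/109 ≈ 5.0060e+7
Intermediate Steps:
v(W) = 7*√38586/109 (v(W) = √(342*(1/109) + 156) = √(342/109 + 156) = √(17346/109) = 7*√38586/109)
(C(-688) + v(686))*((-111797 + 79184) + 314460) = (165 + 7*√38586/109)*((-111797 + 79184) + 314460) = (165 + 7*√38586/109)*(-32613 + 314460) = (165 + 7*√38586/109)*281847 = 46504755 + 1972929*√38586/109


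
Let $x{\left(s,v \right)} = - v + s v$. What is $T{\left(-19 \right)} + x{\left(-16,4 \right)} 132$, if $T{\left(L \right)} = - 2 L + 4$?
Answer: $-8934$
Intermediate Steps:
$T{\left(L \right)} = 4 - 2 L$
$T{\left(-19 \right)} + x{\left(-16,4 \right)} 132 = \left(4 - -38\right) + 4 \left(-1 - 16\right) 132 = \left(4 + 38\right) + 4 \left(-17\right) 132 = 42 - 8976 = -8934$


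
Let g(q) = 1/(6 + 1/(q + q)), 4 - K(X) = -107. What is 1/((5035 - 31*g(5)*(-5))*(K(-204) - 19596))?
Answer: -61/6014727225 ≈ -1.0142e-8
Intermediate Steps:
K(X) = 111 (K(X) = 4 - 1*(-107) = 4 + 107 = 111)
g(q) = 1/(6 + 1/(2*q))
1/((5035 - 31*g(5)*(-5))*(K(-204) - 19596)) = 1/((5035 - 62*5/(1 + 12*5)*(-5))*(111 - 19596)) = 1/((5035 - 62*5/(1 + 60)*(-5))*(-19485)) = 1/((5035 - 62*5/61*(-5))*(-19485)) = 1/((5035 - 31*10/61*(-5))*(-19485)) = 1/((5035 - 310/61*(-5))*(-19485)) = 1/((5035 + 1550/61)*(-19485)) = 1/((308685/61)*(-19485)) = 1/(-6014727225/61) = -61/6014727225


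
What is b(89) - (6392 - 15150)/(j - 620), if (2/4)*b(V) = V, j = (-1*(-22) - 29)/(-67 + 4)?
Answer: 914240/5579 ≈ 163.87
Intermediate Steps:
j = 1/9 (j = (22 - 29)/(-63) = -7*(-1/63) = 1/9 ≈ 0.11111)
b(V) = 2*V
b(89) - (6392 - 15150)/(j - 620) = 2*89 - (6392 - 15150)/(1/9 - 620) = 178 - (-8758)/(-5579/9) = 178 - (-8758)*(-9)/5579 = 178 - 1*78822/5579 = 178 - 78822/5579 = 914240/5579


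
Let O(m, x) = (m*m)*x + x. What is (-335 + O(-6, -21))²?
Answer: 1236544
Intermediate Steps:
O(m, x) = x + x*m² (O(m, x) = m²*x + x = x*m² + x = x + x*m²)
(-335 + O(-6, -21))² = (-335 - 21*(1 + (-6)²))² = (-335 - 21*(1 + 36))² = (-335 - 21*37)² = (-335 - 777)² = (-1112)² = 1236544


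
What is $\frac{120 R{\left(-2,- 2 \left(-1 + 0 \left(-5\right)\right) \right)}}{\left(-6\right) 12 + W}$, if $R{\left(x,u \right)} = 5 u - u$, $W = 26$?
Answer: $- \frac{480}{23} \approx -20.87$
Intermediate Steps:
$R{\left(x,u \right)} = 4 u$
$\frac{120 R{\left(-2,- 2 \left(-1 + 0 \left(-5\right)\right) \right)}}{\left(-6\right) 12 + W} = \frac{120 \cdot 4 \left(- 2 \left(-1 + 0 \left(-5\right)\right)\right)}{\left(-6\right) 12 + 26} = \frac{120 \cdot 4 \left(- 2 \left(-1 + 0\right)\right)}{-72 + 26} = \frac{120 \cdot 4 \left(\left(-2\right) \left(-1\right)\right)}{-46} = 120 \cdot 4 \cdot 2 \left(- \frac{1}{46}\right) = 120 \cdot 8 \left(- \frac{1}{46}\right) = 960 \left(- \frac{1}{46}\right) = - \frac{480}{23}$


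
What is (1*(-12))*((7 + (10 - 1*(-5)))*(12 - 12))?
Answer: 0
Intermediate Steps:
(1*(-12))*((7 + (10 - 1*(-5)))*(12 - 12)) = -12*(7 + (10 + 5))*0 = -12*(7 + 15)*0 = -264*0 = -12*0 = 0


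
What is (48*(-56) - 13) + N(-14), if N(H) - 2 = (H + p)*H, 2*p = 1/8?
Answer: -20031/8 ≈ -2503.9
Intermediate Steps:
p = 1/16 (p = (1/8)/2 = (1*(⅛))/2 = (½)*(⅛) = 1/16 ≈ 0.062500)
N(H) = 2 + H*(1/16 + H) (N(H) = 2 + (H + 1/16)*H = 2 + (1/16 + H)*H = 2 + H*(1/16 + H))
(48*(-56) - 13) + N(-14) = (48*(-56) - 13) + (2 + (-14)² + (1/16)*(-14)) = (-2688 - 13) + (2 + 196 - 7/8) = -2701 + 1577/8 = -20031/8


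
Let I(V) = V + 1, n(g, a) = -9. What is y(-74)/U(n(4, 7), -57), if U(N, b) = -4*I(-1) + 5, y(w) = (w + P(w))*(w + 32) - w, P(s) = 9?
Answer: 2804/5 ≈ 560.80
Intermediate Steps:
I(V) = 1 + V
y(w) = -w + (9 + w)*(32 + w) (y(w) = (w + 9)*(w + 32) - w = (9 + w)*(32 + w) - w = -w + (9 + w)*(32 + w))
U(N, b) = 5 (U(N, b) = -4*(1 - 1) + 5 = -4*0 + 5 = 0 + 5 = 5)
y(-74)/U(n(4, 7), -57) = (288 + (-74)² + 40*(-74))/5 = (288 + 5476 - 2960)*(⅕) = 2804*(⅕) = 2804/5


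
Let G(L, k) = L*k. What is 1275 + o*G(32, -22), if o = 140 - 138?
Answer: -133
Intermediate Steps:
o = 2
1275 + o*G(32, -22) = 1275 + 2*(32*(-22)) = 1275 + 2*(-704) = 1275 - 1408 = -133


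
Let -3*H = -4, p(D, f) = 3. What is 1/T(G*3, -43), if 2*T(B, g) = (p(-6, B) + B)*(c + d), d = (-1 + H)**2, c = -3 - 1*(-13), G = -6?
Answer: -6/455 ≈ -0.013187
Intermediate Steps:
H = 4/3 (H = -1/3*(-4) = 4/3 ≈ 1.3333)
c = 10 (c = -3 + 13 = 10)
d = 1/9 (d = (-1 + 4/3)**2 = (1/3)**2 = 1/9 ≈ 0.11111)
T(B, g) = 91/6 + 91*B/18 (T(B, g) = ((3 + B)*(10 + 1/9))/2 = ((3 + B)*(91/9))/2 = (91/3 + 91*B/9)/2 = 91/6 + 91*B/18)
1/T(G*3, -43) = 1/(91/6 + 91*(-6*3)/18) = 1/(91/6 + (91/18)*(-18)) = 1/(91/6 - 91) = 1/(-455/6) = -6/455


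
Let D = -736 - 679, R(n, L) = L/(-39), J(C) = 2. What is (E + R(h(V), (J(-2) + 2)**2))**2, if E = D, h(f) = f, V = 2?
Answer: 3047150401/1521 ≈ 2.0034e+6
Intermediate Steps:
R(n, L) = -L/39 (R(n, L) = L*(-1/39) = -L/39)
D = -1415
E = -1415
(E + R(h(V), (J(-2) + 2)**2))**2 = (-1415 - (2 + 2)**2/39)**2 = (-1415 - 1/39*4**2)**2 = (-1415 - 1/39*16)**2 = (-1415 - 16/39)**2 = (-55201/39)**2 = 3047150401/1521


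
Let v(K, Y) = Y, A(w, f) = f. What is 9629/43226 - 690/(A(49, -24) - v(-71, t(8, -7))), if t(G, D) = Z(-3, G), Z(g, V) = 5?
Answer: 30105181/1253554 ≈ 24.016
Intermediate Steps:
t(G, D) = 5
9629/43226 - 690/(A(49, -24) - v(-71, t(8, -7))) = 9629/43226 - 690/(-24 - 1*5) = 9629*(1/43226) - 690/(-24 - 5) = 9629/43226 - 690/(-29) = 9629/43226 - 690*(-1/29) = 9629/43226 + 690/29 = 30105181/1253554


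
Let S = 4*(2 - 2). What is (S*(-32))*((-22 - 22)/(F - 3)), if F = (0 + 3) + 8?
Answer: 0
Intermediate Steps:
F = 11 (F = 3 + 8 = 11)
S = 0 (S = 4*0 = 0)
(S*(-32))*((-22 - 22)/(F - 3)) = (0*(-32))*((-22 - 22)/(11 - 3)) = 0*(-44/8) = 0*(-44*⅛) = 0*(-11/2) = 0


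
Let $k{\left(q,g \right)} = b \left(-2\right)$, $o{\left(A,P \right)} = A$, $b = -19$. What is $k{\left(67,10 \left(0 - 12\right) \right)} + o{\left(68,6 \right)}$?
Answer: $106$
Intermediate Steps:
$k{\left(q,g \right)} = 38$ ($k{\left(q,g \right)} = \left(-19\right) \left(-2\right) = 38$)
$k{\left(67,10 \left(0 - 12\right) \right)} + o{\left(68,6 \right)} = 38 + 68 = 106$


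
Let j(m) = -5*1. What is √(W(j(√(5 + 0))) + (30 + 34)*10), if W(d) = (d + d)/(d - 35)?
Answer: √2561/2 ≈ 25.303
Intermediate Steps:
j(m) = -5
W(d) = 2*d/(-35 + d) (W(d) = (2*d)/(-35 + d) = 2*d/(-35 + d))
√(W(j(√(5 + 0))) + (30 + 34)*10) = √(2*(-5)/(-35 - 5) + (30 + 34)*10) = √(2*(-5)/(-40) + 64*10) = √(2*(-5)*(-1/40) + 640) = √(¼ + 640) = √(2561/4) = √2561/2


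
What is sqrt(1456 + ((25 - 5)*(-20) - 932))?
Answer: 2*sqrt(31) ≈ 11.136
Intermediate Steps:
sqrt(1456 + ((25 - 5)*(-20) - 932)) = sqrt(1456 + (20*(-20) - 932)) = sqrt(1456 + (-400 - 932)) = sqrt(1456 - 1332) = sqrt(124) = 2*sqrt(31)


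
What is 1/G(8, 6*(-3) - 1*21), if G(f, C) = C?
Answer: -1/39 ≈ -0.025641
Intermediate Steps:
1/G(8, 6*(-3) - 1*21) = 1/(6*(-3) - 1*21) = 1/(-18 - 21) = 1/(-39) = -1/39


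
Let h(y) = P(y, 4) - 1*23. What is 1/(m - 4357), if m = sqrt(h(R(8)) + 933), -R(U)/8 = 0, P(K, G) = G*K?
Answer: -4357/18982539 - sqrt(910)/18982539 ≈ -0.00023112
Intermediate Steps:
R(U) = 0 (R(U) = -8*0 = 0)
h(y) = -23 + 4*y (h(y) = 4*y - 1*23 = 4*y - 23 = -23 + 4*y)
m = sqrt(910) (m = sqrt((-23 + 4*0) + 933) = sqrt((-23 + 0) + 933) = sqrt(-23 + 933) = sqrt(910) ≈ 30.166)
1/(m - 4357) = 1/(sqrt(910) - 4357) = 1/(-4357 + sqrt(910))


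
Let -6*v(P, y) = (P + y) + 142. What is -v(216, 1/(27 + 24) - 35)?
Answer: 8237/153 ≈ 53.837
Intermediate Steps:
v(P, y) = -71/3 - P/6 - y/6 (v(P, y) = -((P + y) + 142)/6 = -(142 + P + y)/6 = -71/3 - P/6 - y/6)
-v(216, 1/(27 + 24) - 35) = -(-71/3 - 1/6*216 - (1/(27 + 24) - 35)/6) = -(-71/3 - 36 - (1/51 - 35)/6) = -(-71/3 - 36 - 1/6*(-1784/51)) = -(-71/3 - 36 + 892/153) = -1*(-8237/153) = 8237/153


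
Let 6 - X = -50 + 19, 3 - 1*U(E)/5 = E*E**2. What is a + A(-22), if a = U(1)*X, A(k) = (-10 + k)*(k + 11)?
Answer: 722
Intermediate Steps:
U(E) = 15 - 5*E**3 (U(E) = 15 - 5*E*E**2 = 15 - 5*E**3)
X = 37 (X = 6 - (-50 + 19) = 6 - 1*(-31) = 6 + 31 = 37)
A(k) = (-10 + k)*(11 + k)
a = 370 (a = (15 - 5*1**3)*37 = (15 - 5*1)*37 = (15 - 5)*37 = 10*37 = 370)
a + A(-22) = 370 + (-110 - 22 + (-22)**2) = 370 + (-110 - 22 + 484) = 370 + 352 = 722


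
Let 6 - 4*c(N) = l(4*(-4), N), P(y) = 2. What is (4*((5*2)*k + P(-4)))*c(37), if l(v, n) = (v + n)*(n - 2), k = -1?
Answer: 5832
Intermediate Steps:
l(v, n) = (-2 + n)*(n + v) (l(v, n) = (n + v)*(-2 + n) = (-2 + n)*(n + v))
c(N) = -13/2 - N²/4 + 9*N/2 (c(N) = 3/2 - (N² - 2*N - 8*(-4) + N*(4*(-4)))/4 = 3/2 - (N² - 2*N - 2*(-16) + N*(-16))/4 = 3/2 - (N² - 2*N + 32 - 16*N)/4 = 3/2 - (32 + N² - 18*N)/4 = 3/2 + (-8 - N²/4 + 9*N/2) = -13/2 - N²/4 + 9*N/2)
(4*((5*2)*k + P(-4)))*c(37) = (4*((5*2)*(-1) + 2))*(-13/2 - ¼*37² + (9/2)*37) = (4*(10*(-1) + 2))*(-13/2 - ¼*1369 + 333/2) = (4*(-10 + 2))*(-13/2 - 1369/4 + 333/2) = (4*(-8))*(-729/4) = -32*(-729/4) = 5832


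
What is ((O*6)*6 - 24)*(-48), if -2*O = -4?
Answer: -2304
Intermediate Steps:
O = 2 (O = -½*(-4) = 2)
((O*6)*6 - 24)*(-48) = ((2*6)*6 - 24)*(-48) = (12*6 - 24)*(-48) = (72 - 24)*(-48) = 48*(-48) = -2304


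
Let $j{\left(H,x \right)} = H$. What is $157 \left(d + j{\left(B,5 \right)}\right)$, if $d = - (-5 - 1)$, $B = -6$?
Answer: $0$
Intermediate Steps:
$d = 6$ ($d = \left(-1\right) \left(-6\right) = 6$)
$157 \left(d + j{\left(B,5 \right)}\right) = 157 \left(6 - 6\right) = 157 \cdot 0 = 0$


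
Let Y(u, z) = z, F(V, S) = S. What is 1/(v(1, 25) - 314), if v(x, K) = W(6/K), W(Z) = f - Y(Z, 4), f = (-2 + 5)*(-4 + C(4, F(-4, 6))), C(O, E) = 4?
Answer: -1/318 ≈ -0.0031447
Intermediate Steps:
f = 0 (f = (-2 + 5)*(-4 + 4) = 3*0 = 0)
W(Z) = -4 (W(Z) = 0 - 1*4 = 0 - 4 = -4)
v(x, K) = -4
1/(v(1, 25) - 314) = 1/(-4 - 314) = 1/(-318) = -1/318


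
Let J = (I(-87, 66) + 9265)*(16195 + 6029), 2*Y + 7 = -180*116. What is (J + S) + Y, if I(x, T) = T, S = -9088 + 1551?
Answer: 414708327/2 ≈ 2.0735e+8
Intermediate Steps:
S = -7537
Y = -20887/2 (Y = -7/2 + (-180*116)/2 = -7/2 + (½)*(-20880) = -7/2 - 10440 = -20887/2 ≈ -10444.)
J = 207372144 (J = (66 + 9265)*(16195 + 6029) = 9331*22224 = 207372144)
(J + S) + Y = (207372144 - 7537) - 20887/2 = 207364607 - 20887/2 = 414708327/2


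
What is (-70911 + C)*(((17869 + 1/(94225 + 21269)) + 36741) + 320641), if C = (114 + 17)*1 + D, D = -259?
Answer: -3078776198965805/115494 ≈ -2.6657e+10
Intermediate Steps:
C = -128 (C = (114 + 17)*1 - 259 = 131*1 - 259 = 131 - 259 = -128)
(-70911 + C)*(((17869 + 1/(94225 + 21269)) + 36741) + 320641) = (-70911 - 128)*(((17869 + 1/(94225 + 21269)) + 36741) + 320641) = -71039*(((17869 + 1/115494) + 36741) + 320641) = -71039*((2063762287/115494 + 36741) + 320641) = -71039*(6307127341/115494 + 320641) = -71039*43339238995/115494 = -3078776198965805/115494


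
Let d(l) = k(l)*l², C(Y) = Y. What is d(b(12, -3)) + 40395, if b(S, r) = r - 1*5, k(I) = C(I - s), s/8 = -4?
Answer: 41931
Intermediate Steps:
s = -32 (s = 8*(-4) = -32)
k(I) = 32 + I (k(I) = I - 1*(-32) = I + 32 = 32 + I)
b(S, r) = -5 + r (b(S, r) = r - 5 = -5 + r)
d(l) = l²*(32 + l) (d(l) = (32 + l)*l² = l²*(32 + l))
d(b(12, -3)) + 40395 = (-5 - 3)²*(32 + (-5 - 3)) + 40395 = (-8)²*(32 - 8) + 40395 = 64*24 + 40395 = 1536 + 40395 = 41931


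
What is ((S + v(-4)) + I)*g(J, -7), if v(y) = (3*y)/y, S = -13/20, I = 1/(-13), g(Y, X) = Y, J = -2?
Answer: -591/130 ≈ -4.5462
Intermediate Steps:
I = -1/13 ≈ -0.076923
S = -13/20 (S = -13*1/20 = -13/20 ≈ -0.65000)
v(y) = 3
((S + v(-4)) + I)*g(J, -7) = ((-13/20 + 3) - 1/13)*(-2) = (47/20 - 1/13)*(-2) = (591/260)*(-2) = -591/130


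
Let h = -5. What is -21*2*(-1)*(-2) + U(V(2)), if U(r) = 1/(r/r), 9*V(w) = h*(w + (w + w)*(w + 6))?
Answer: -83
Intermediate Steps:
V(w) = -5*w/9 - 10*w*(6 + w)/9 (V(w) = (-5*(w + (w + w)*(w + 6)))/9 = (-5*(w + (2*w)*(6 + w)))/9 = (-5*(w + 2*w*(6 + w)))/9 = (-5*w - 10*w*(6 + w))/9 = -5*w/9 - 10*w*(6 + w)/9)
U(r) = 1 (U(r) = 1/1 = 1)
-21*2*(-1)*(-2) + U(V(2)) = -21*2*(-1)*(-2) + 1 = -(-42)*(-2) + 1 = -21*4 + 1 = -84 + 1 = -83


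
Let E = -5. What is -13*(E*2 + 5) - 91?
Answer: -26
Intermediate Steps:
-13*(E*2 + 5) - 91 = -13*(-5*2 + 5) - 91 = -13*(-10 + 5) - 91 = -13*(-5) - 91 = 65 - 91 = -26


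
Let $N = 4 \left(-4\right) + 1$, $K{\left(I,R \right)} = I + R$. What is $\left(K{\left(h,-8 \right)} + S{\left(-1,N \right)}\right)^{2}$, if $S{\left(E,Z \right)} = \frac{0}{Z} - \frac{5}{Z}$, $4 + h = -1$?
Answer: $\frac{1444}{9} \approx 160.44$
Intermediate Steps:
$h = -5$ ($h = -4 - 1 = -5$)
$N = -15$ ($N = -16 + 1 = -15$)
$S{\left(E,Z \right)} = - \frac{5}{Z}$ ($S{\left(E,Z \right)} = 0 - \frac{5}{Z} = - \frac{5}{Z}$)
$\left(K{\left(h,-8 \right)} + S{\left(-1,N \right)}\right)^{2} = \left(\left(-5 - 8\right) - \frac{5}{-15}\right)^{2} = \left(-13 - - \frac{1}{3}\right)^{2} = \left(-13 + \frac{1}{3}\right)^{2} = \left(- \frac{38}{3}\right)^{2} = \frac{1444}{9}$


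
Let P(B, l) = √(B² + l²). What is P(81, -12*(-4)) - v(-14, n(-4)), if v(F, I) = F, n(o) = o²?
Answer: 14 + 3*√985 ≈ 108.15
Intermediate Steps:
P(81, -12*(-4)) - v(-14, n(-4)) = √(81² + (-12*(-4))²) - 1*(-14) = √(6561 + 48²) + 14 = √(6561 + 2304) + 14 = √8865 + 14 = 3*√985 + 14 = 14 + 3*√985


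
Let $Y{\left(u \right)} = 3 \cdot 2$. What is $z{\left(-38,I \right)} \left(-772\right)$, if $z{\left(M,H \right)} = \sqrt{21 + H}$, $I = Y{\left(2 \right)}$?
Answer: $- 2316 \sqrt{3} \approx -4011.4$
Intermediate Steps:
$Y{\left(u \right)} = 6$
$I = 6$
$z{\left(-38,I \right)} \left(-772\right) = \sqrt{21 + 6} \left(-772\right) = \sqrt{27} \left(-772\right) = 3 \sqrt{3} \left(-772\right) = - 2316 \sqrt{3}$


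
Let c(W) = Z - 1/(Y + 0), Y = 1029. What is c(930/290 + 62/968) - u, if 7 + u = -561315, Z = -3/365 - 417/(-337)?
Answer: 71047885031311/126572145 ≈ 5.6132e+5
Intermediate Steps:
Z = 151194/123005 (Z = -3*1/365 - 417*(-1/337) = -3/365 + 417/337 = 151194/123005 ≈ 1.2292)
c(W) = 155455621/126572145 (c(W) = 151194/123005 - 1/(1029 + 0) = 151194/123005 - 1/1029 = 155455621/126572145)
u = -561322 (u = -7 - 561315 = -561322)
c(930/290 + 62/968) - u = 155455621/126572145 - 1*(-561322) = 155455621/126572145 + 561322 = 71047885031311/126572145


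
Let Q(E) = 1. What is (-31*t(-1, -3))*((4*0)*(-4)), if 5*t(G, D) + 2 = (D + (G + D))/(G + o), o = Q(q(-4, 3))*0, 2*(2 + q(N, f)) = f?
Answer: 0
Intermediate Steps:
q(N, f) = -2 + f/2
o = 0 (o = 1*0 = 0)
t(G, D) = -2/5 + (G + 2*D)/(5*G) (t(G, D) = -2/5 + ((D + (G + D))/(G + 0))/5 = -2/5 + ((D + (D + G))/G)/5 = -2/5 + ((G + 2*D)/G)/5 = -2/5 + (G + 2*D)/(5*G))
(-31*t(-1, -3))*((4*0)*(-4)) = (-31*(-1*(-1) + 2*(-3))/(5*(-1)))*((4*0)*(-4)) = (-31*(-1)*(1 - 6)/5)*(0*(-4)) = -31*(-1)*(-5)/5*0 = -31*1*0 = -31*0 = 0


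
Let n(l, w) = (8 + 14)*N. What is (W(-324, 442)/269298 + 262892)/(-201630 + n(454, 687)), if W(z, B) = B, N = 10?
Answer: -35398145129/27119655090 ≈ -1.3053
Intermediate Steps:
n(l, w) = 220 (n(l, w) = (8 + 14)*10 = 22*10 = 220)
(W(-324, 442)/269298 + 262892)/(-201630 + n(454, 687)) = (442/269298 + 262892)/(-201630 + 220) = (442*(1/269298) + 262892)/(-201410) = (221/134649 + 262892)*(-1/201410) = (35398145129/134649)*(-1/201410) = -35398145129/27119655090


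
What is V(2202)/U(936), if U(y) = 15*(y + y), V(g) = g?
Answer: 367/4680 ≈ 0.078419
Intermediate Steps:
U(y) = 30*y (U(y) = 15*(2*y) = 30*y)
V(2202)/U(936) = 2202/((30*936)) = 2202/28080 = 2202*(1/28080) = 367/4680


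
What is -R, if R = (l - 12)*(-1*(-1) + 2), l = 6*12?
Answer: -180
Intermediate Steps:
l = 72
R = 180 (R = (72 - 12)*(-1*(-1) + 2) = 60*(1 + 2) = 60*3 = 180)
-R = -1*180 = -180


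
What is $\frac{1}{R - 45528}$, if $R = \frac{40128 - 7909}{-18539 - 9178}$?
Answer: $- \frac{27717}{1261931795} \approx -2.1964 \cdot 10^{-5}$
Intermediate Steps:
$R = - \frac{32219}{27717}$ ($R = \frac{32219}{-27717} = 32219 \left(- \frac{1}{27717}\right) = - \frac{32219}{27717} \approx -1.1624$)
$\frac{1}{R - 45528} = \frac{1}{- \frac{32219}{27717} - 45528} = \frac{1}{- \frac{1261931795}{27717}} = - \frac{27717}{1261931795}$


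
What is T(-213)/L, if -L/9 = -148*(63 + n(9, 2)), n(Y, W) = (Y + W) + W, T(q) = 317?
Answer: 317/101232 ≈ 0.0031314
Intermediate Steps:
n(Y, W) = Y + 2*W (n(Y, W) = (W + Y) + W = Y + 2*W)
L = 101232 (L = -(-1332)*(63 + (9 + 2*2)) = -(-1332)*(63 + (9 + 4)) = -(-1332)*(63 + 13) = -(-1332)*76 = -9*(-11248) = 101232)
T(-213)/L = 317/101232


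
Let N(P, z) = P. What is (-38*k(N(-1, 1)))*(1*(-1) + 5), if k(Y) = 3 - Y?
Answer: -608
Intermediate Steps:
(-38*k(N(-1, 1)))*(1*(-1) + 5) = (-38*(3 - 1*(-1)))*(1*(-1) + 5) = (-38*(3 + 1))*(-1 + 5) = -38*4*4 = -152*4 = -608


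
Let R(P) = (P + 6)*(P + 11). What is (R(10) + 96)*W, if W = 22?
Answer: 9504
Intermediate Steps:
R(P) = (6 + P)*(11 + P)
(R(10) + 96)*W = ((66 + 10² + 17*10) + 96)*22 = ((66 + 100 + 170) + 96)*22 = (336 + 96)*22 = 432*22 = 9504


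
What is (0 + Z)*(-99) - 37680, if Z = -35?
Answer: -34215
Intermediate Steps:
(0 + Z)*(-99) - 37680 = (0 - 35)*(-99) - 37680 = -35*(-99) - 37680 = 3465 - 37680 = -34215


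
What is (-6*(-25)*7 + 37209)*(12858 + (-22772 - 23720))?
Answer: -1286803206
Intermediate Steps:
(-6*(-25)*7 + 37209)*(12858 + (-22772 - 23720)) = (150*7 + 37209)*(12858 - 46492) = (1050 + 37209)*(-33634) = 38259*(-33634) = -1286803206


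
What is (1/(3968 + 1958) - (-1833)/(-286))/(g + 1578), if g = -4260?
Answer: 104443/43707213 ≈ 0.0023896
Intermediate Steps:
(1/(3968 + 1958) - (-1833)/(-286))/(g + 1578) = (1/(3968 + 1958) - (-1833)/(-286))/(-4260 + 1578) = (1/5926 - (-1833)*(-1)/286)/(-2682) = (1/5926 - 1*141/22)*(-1/2682) = (1/5926 - 141/22)*(-1/2682) = -208886/32593*(-1/2682) = 104443/43707213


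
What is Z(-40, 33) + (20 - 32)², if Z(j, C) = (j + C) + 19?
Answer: 156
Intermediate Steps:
Z(j, C) = 19 + C + j (Z(j, C) = (C + j) + 19 = 19 + C + j)
Z(-40, 33) + (20 - 32)² = (19 + 33 - 40) + (20 - 32)² = 12 + (-12)² = 12 + 144 = 156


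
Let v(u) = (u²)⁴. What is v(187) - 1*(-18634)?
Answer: 1495315559180202155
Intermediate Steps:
v(u) = u⁸
v(187) - 1*(-18634) = 187⁸ - 1*(-18634) = 1495315559180183521 + 18634 = 1495315559180202155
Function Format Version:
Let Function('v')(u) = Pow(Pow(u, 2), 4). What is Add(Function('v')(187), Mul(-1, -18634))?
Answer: 1495315559180202155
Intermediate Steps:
Function('v')(u) = Pow(u, 8)
Add(Function('v')(187), Mul(-1, -18634)) = Add(Pow(187, 8), Mul(-1, -18634)) = Add(1495315559180183521, 18634) = 1495315559180202155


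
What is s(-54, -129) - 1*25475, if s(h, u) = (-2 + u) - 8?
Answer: -25614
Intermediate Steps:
s(h, u) = -10 + u
s(-54, -129) - 1*25475 = (-10 - 129) - 1*25475 = -139 - 25475 = -25614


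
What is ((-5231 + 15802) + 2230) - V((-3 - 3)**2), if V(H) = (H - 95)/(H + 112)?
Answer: 1894607/148 ≈ 12801.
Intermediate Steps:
V(H) = (-95 + H)/(112 + H)
((-5231 + 15802) + 2230) - V((-3 - 3)**2) = ((-5231 + 15802) + 2230) - (-95 + (-3 - 3)**2)/(112 + (-3 - 3)**2) = (10571 + 2230) - (-95 + (-6)**2)/(112 + (-6)**2) = 12801 - (-95 + 36)/(112 + 36) = 12801 - (-59)/148 = 12801 - 1*(-59/148) = 12801 + 59/148 = 1894607/148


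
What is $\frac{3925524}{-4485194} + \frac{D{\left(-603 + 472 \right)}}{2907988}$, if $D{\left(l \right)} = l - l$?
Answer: $- \frac{1962762}{2242597} \approx -0.87522$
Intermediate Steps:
$D{\left(l \right)} = 0$
$\frac{3925524}{-4485194} + \frac{D{\left(-603 + 472 \right)}}{2907988} = \frac{3925524}{-4485194} + \frac{0}{2907988} = 3925524 \left(- \frac{1}{4485194}\right) + 0 \cdot \frac{1}{2907988} = - \frac{1962762}{2242597} + 0 = - \frac{1962762}{2242597}$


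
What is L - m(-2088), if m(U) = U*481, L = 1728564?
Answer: 2732892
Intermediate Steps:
m(U) = 481*U
L - m(-2088) = 1728564 - 481*(-2088) = 1728564 - 1*(-1004328) = 1728564 + 1004328 = 2732892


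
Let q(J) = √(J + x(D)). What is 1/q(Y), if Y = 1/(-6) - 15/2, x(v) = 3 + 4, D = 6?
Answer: -I*√6/2 ≈ -1.2247*I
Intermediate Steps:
x(v) = 7
Y = -23/3 (Y = 1*(-⅙) - 15*½ = -⅙ - 15/2 = -23/3 ≈ -7.6667)
q(J) = √(7 + J) (q(J) = √(J + 7) = √(7 + J))
1/q(Y) = 1/(√(7 - 23/3)) = 1/(√(-⅔)) = 1/(I*√6/3) = -I*√6/2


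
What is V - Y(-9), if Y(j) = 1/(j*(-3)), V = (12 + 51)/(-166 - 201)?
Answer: -2068/9909 ≈ -0.20870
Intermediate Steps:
V = -63/367 (V = 63/(-367) = 63*(-1/367) = -63/367 ≈ -0.17166)
Y(j) = -1/(3*j) (Y(j) = 1/(-3*j) = -1/(3*j))
V - Y(-9) = -63/367 - (-1)/(3*(-9)) = -63/367 - (-1)*(-1)/(3*9) = -63/367 - 1*1/27 = -63/367 - 1/27 = -2068/9909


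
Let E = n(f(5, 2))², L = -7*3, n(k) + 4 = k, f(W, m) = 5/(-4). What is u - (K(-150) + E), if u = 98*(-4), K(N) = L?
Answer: -6377/16 ≈ -398.56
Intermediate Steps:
f(W, m) = -5/4 (f(W, m) = 5*(-¼) = -5/4)
n(k) = -4 + k
L = -21
K(N) = -21
E = 441/16 (E = (-4 - 5/4)² = (-21/4)² = 441/16 ≈ 27.563)
u = -392
u - (K(-150) + E) = -392 - (-21 + 441/16) = -392 - 1*105/16 = -392 - 105/16 = -6377/16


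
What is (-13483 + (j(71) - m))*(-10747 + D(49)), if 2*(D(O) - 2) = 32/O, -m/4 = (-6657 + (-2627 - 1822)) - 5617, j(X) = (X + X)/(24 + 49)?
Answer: 3089033634937/3577 ≈ 8.6358e+8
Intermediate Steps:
j(X) = 2*X/73 (j(X) = (2*X)/73 = (2*X)*(1/73) = 2*X/73)
m = 66892 (m = -4*((-6657 + (-2627 - 1822)) - 5617) = -4*((-6657 - 4449) - 5617) = -4*(-11106 - 5617) = -4*(-16723) = 66892)
D(O) = 2 + 16/O (D(O) = 2 + (32/O)/2 = 2 + 16/O)
(-13483 + (j(71) - m))*(-10747 + D(49)) = (-13483 + ((2/73)*71 - 1*66892))*(-10747 + (2 + 16/49)) = (-13483 + (142/73 - 66892))*(-10747 + (2 + 16*(1/49))) = (-13483 - 4882974/73)*(-10747 + (2 + 16/49)) = -5867233*(-10747 + 114/49)/73 = -5867233/73*(-526489/49) = 3089033634937/3577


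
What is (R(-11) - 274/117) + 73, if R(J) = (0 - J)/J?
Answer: 8150/117 ≈ 69.658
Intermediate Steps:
R(J) = -1 (R(J) = (-J)/J = -1)
(R(-11) - 274/117) + 73 = (-1 - 274/117) + 73 = -391/117 + 73 = 8150/117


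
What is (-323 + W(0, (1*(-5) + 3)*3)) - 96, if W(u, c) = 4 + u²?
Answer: -415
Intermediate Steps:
(-323 + W(0, (1*(-5) + 3)*3)) - 96 = (-323 + (4 + 0²)) - 96 = (-323 + (4 + 0)) - 96 = (-323 + 4) - 96 = -319 - 96 = -415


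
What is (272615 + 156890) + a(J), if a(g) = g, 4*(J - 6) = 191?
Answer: 1718235/4 ≈ 4.2956e+5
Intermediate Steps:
J = 215/4 (J = 6 + (¼)*191 = 6 + 191/4 = 215/4 ≈ 53.750)
(272615 + 156890) + a(J) = (272615 + 156890) + 215/4 = 429505 + 215/4 = 1718235/4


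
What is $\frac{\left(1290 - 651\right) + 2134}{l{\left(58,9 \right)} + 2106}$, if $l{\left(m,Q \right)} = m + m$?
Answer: $\frac{2773}{2222} \approx 1.248$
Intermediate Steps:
$l{\left(m,Q \right)} = 2 m$
$\frac{\left(1290 - 651\right) + 2134}{l{\left(58,9 \right)} + 2106} = \frac{\left(1290 - 651\right) + 2134}{2 \cdot 58 + 2106} = \frac{\left(1290 - 651\right) + 2134}{116 + 2106} = \frac{639 + 2134}{2222} = 2773 \cdot \frac{1}{2222} = \frac{2773}{2222}$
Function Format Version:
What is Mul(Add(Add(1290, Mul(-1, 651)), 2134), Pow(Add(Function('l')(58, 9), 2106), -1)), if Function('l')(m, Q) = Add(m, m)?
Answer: Rational(2773, 2222) ≈ 1.2480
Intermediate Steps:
Function('l')(m, Q) = Mul(2, m)
Mul(Add(Add(1290, Mul(-1, 651)), 2134), Pow(Add(Function('l')(58, 9), 2106), -1)) = Mul(Add(Add(1290, Mul(-1, 651)), 2134), Pow(Add(Mul(2, 58), 2106), -1)) = Mul(Add(Add(1290, -651), 2134), Pow(Add(116, 2106), -1)) = Mul(Add(639, 2134), Pow(2222, -1)) = Mul(2773, Rational(1, 2222)) = Rational(2773, 2222)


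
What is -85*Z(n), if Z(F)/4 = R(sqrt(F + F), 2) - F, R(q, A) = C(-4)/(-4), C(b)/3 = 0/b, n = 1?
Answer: 340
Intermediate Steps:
C(b) = 0 (C(b) = 3*(0/b) = 3*0 = 0)
R(q, A) = 0 (R(q, A) = 0/(-4) = 0*(-1/4) = 0)
Z(F) = -4*F (Z(F) = 4*(0 - F) = 4*(-F) = -4*F)
-85*Z(n) = -(-340) = -85*(-4) = 340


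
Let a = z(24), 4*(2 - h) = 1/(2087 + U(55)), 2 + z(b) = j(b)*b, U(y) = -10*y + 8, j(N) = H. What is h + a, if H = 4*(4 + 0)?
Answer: 2373119/6180 ≈ 384.00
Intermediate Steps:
H = 16 (H = 4*4 = 16)
j(N) = 16
U(y) = 8 - 10*y
z(b) = -2 + 16*b
h = 12359/6180 (h = 2 - 1/(4*(2087 + (8 - 10*55))) = 2 - 1/(4*(2087 + (8 - 550))) = 2 - 1/(4*(2087 - 542)) = 2 - 1/4/1545 = 2 - 1/4*1/1545 = 2 - 1/6180 = 12359/6180 ≈ 1.9998)
a = 382 (a = -2 + 16*24 = -2 + 384 = 382)
h + a = 12359/6180 + 382 = 2373119/6180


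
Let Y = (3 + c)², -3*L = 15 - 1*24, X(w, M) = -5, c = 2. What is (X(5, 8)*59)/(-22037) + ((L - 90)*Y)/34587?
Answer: -12575770/254064573 ≈ -0.049498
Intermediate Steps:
L = 3 (L = -(15 - 1*24)/3 = -(15 - 24)/3 = -⅓*(-9) = 3)
Y = 25 (Y = (3 + 2)² = 5² = 25)
(X(5, 8)*59)/(-22037) + ((L - 90)*Y)/34587 = -5*59/(-22037) + ((3 - 90)*25)/34587 = -295*(-1/22037) - 87*25*(1/34587) = 295/22037 - 2175*1/34587 = 295/22037 - 725/11529 = -12575770/254064573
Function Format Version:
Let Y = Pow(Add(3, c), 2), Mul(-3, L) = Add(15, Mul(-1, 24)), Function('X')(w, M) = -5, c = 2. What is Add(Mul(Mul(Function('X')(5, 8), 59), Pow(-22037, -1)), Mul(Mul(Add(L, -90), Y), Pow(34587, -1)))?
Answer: Rational(-12575770, 254064573) ≈ -0.049498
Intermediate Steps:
L = 3 (L = Mul(Rational(-1, 3), Add(15, Mul(-1, 24))) = Mul(Rational(-1, 3), Add(15, -24)) = Mul(Rational(-1, 3), -9) = 3)
Y = 25 (Y = Pow(Add(3, 2), 2) = Pow(5, 2) = 25)
Add(Mul(Mul(Function('X')(5, 8), 59), Pow(-22037, -1)), Mul(Mul(Add(L, -90), Y), Pow(34587, -1))) = Add(Mul(Mul(-5, 59), Pow(-22037, -1)), Mul(Mul(Add(3, -90), 25), Pow(34587, -1))) = Add(Mul(-295, Rational(-1, 22037)), Mul(Mul(-87, 25), Rational(1, 34587))) = Add(Rational(295, 22037), Mul(-2175, Rational(1, 34587))) = Add(Rational(295, 22037), Rational(-725, 11529)) = Rational(-12575770, 254064573)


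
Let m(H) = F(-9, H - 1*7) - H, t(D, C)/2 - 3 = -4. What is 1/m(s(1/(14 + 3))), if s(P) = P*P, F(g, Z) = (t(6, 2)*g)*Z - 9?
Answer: -17/2294 ≈ -0.0074106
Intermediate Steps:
t(D, C) = -2 (t(D, C) = 6 + 2*(-4) = 6 - 8 = -2)
F(g, Z) = -9 - 2*Z*g (F(g, Z) = (-2*g)*Z - 9 = -2*Z*g - 9 = -9 - 2*Z*g)
s(P) = P²
m(H) = -135 + 17*H (m(H) = (-9 - 2*(H - 1*7)*(-9)) - H = (-9 - 2*(H - 7)*(-9)) - H = (-9 - 2*(-7 + H)*(-9)) - H = (-9 + (-126 + 18*H)) - H = (-135 + 18*H) - H = -135 + 17*H)
1/m(s(1/(14 + 3))) = 1/(-135 + 17*(1/(14 + 3))²) = 1/(-135 + 17*(1/17)²) = 1/(-135 + 17*(1/289)) = 1/(-135 + 1/17) = 1/(-2294/17) = -17/2294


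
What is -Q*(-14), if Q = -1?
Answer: -14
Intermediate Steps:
-Q*(-14) = -1*(-1)*(-14) = 1*(-14) = -14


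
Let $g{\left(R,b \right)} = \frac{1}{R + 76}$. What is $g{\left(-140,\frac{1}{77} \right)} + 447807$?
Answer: $\frac{28659647}{64} \approx 4.4781 \cdot 10^{5}$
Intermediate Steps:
$g{\left(R,b \right)} = \frac{1}{76 + R}$
$g{\left(-140,\frac{1}{77} \right)} + 447807 = \frac{1}{76 - 140} + 447807 = \frac{1}{-64} + 447807 = - \frac{1}{64} + 447807 = \frac{28659647}{64}$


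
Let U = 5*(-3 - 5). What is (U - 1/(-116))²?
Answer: 21520321/13456 ≈ 1599.3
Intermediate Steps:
U = -40 (U = 5*(-8) = -40)
(U - 1/(-116))² = (-40 - 1/(-116))² = (-40 - 1*(-1/116))² = (-40 + 1/116)² = (-4639/116)² = 21520321/13456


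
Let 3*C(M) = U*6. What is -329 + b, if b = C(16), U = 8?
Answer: -313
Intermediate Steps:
C(M) = 16 (C(M) = (8*6)/3 = (1/3)*48 = 16)
b = 16
-329 + b = -329 + 16 = -313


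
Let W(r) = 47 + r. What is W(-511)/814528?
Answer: -29/50908 ≈ -0.00056965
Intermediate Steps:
W(-511)/814528 = (47 - 511)/814528 = -464*1/814528 = -29/50908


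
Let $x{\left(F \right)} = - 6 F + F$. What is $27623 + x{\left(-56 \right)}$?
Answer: $27903$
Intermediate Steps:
$x{\left(F \right)} = - 5 F$
$27623 + x{\left(-56 \right)} = 27623 - -280 = 27623 + 280 = 27903$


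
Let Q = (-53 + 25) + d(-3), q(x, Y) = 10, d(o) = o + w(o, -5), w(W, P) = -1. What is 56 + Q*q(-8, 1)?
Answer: -264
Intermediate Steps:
d(o) = -1 + o (d(o) = o - 1 = -1 + o)
Q = -32 (Q = (-53 + 25) + (-1 - 3) = -28 - 4 = -32)
56 + Q*q(-8, 1) = 56 - 32*10 = 56 - 320 = -264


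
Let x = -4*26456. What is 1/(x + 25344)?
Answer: -1/80480 ≈ -1.2425e-5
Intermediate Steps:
x = -105824
1/(x + 25344) = 1/(-105824 + 25344) = 1/(-80480) = -1/80480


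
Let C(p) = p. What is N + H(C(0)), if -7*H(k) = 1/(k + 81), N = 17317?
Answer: 9818738/567 ≈ 17317.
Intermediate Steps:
H(k) = -1/(7*(81 + k)) (H(k) = -1/(7*(k + 81)) = -1/(7*(81 + k)))
N + H(C(0)) = 17317 - 1/(567 + 7*0) = 17317 - 1/(567 + 0) = 17317 - 1/567 = 9818738/567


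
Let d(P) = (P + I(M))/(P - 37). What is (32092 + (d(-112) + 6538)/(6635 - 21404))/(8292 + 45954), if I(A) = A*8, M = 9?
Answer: 11770011875/19895452821 ≈ 0.59159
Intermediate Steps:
I(A) = 8*A
d(P) = (72 + P)/(-37 + P) (d(P) = (P + 8*9)/(P - 37) = (P + 72)/(-37 + P) = (72 + P)/(-37 + P))
(32092 + (d(-112) + 6538)/(6635 - 21404))/(8292 + 45954) = (32092 + ((72 - 112)/(-37 - 112) + 6538)/(6635 - 21404))/(8292 + 45954) = (32092 + (-40/(-149) + 6538)/(-14769))/54246 = (32092 + (-1/149*(-40) + 6538)*(-1/14769))*(1/54246) = (32092 + (40/149 + 6538)*(-1/14769))*(1/54246) = (32092 + (974202/149)*(-1/14769))*(1/54246) = (32092 - 324734/733527)*(1/54246) = (23540023750/733527)*(1/54246) = 11770011875/19895452821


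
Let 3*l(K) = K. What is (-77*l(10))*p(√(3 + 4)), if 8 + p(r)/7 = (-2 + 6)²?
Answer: -43120/3 ≈ -14373.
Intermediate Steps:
l(K) = K/3
p(r) = 56 (p(r) = -56 + 7*(-2 + 6)² = -56 + 7*4² = -56 + 7*16 = -56 + 112 = 56)
(-77*l(10))*p(√(3 + 4)) = -77*10/3*56 = -770/3*56 = -43120/3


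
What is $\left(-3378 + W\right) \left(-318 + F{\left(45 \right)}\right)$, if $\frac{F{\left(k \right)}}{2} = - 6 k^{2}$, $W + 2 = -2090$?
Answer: $134660460$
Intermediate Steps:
$W = -2092$ ($W = -2 - 2090 = -2092$)
$F{\left(k \right)} = - 12 k^{2}$ ($F{\left(k \right)} = 2 \left(- 6 k^{2}\right) = - 12 k^{2}$)
$\left(-3378 + W\right) \left(-318 + F{\left(45 \right)}\right) = \left(-3378 - 2092\right) \left(-318 - 12 \cdot 45^{2}\right) = - 5470 \left(-318 - 24300\right) = \left(-5470\right) \left(-24618\right) = 134660460$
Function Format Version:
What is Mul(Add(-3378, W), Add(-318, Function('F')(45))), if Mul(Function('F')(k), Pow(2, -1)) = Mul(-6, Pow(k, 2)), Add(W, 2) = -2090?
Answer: 134660460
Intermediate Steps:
W = -2092 (W = Add(-2, -2090) = -2092)
Function('F')(k) = Mul(-12, Pow(k, 2)) (Function('F')(k) = Mul(2, Mul(-6, Pow(k, 2))) = Mul(-12, Pow(k, 2)))
Mul(Add(-3378, W), Add(-318, Function('F')(45))) = Mul(Add(-3378, -2092), Add(-318, Mul(-12, Pow(45, 2)))) = Mul(-5470, Add(-318, Mul(-12, 2025))) = Mul(-5470, Add(-318, -24300)) = Mul(-5470, -24618) = 134660460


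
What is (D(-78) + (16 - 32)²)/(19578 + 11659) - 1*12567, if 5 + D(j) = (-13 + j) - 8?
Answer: -392555227/31237 ≈ -12567.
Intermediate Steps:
D(j) = -26 + j (D(j) = -5 + ((-13 + j) - 8) = -5 + (-21 + j) = -26 + j)
(D(-78) + (16 - 32)²)/(19578 + 11659) - 1*12567 = ((-26 - 78) + (16 - 32)²)/(19578 + 11659) - 1*12567 = (-104 + (-16)²)/31237 - 12567 = (-104 + 256)*(1/31237) - 12567 = 152*(1/31237) - 12567 = 152/31237 - 12567 = -392555227/31237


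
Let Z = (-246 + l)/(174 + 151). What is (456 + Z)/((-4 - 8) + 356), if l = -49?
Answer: 29581/22360 ≈ 1.3229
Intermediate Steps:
Z = -59/65 (Z = (-246 - 49)/(174 + 151) = -295/325 = -295*1/325 = -59/65 ≈ -0.90769)
(456 + Z)/((-4 - 8) + 356) = (456 - 59/65)/((-4 - 8) + 356) = 29581/(65*(-12 + 356)) = (29581/65)/344 = (29581/65)*(1/344) = 29581/22360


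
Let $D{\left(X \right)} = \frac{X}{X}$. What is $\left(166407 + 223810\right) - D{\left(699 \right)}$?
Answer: $390216$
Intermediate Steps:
$D{\left(X \right)} = 1$
$\left(166407 + 223810\right) - D{\left(699 \right)} = \left(166407 + 223810\right) - 1 = 390217 - 1 = 390216$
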